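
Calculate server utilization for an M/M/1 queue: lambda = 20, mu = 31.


rho = lambda/mu = 20/31 = 0.6452

0.6452


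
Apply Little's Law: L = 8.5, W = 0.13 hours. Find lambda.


lambda = L / W = 8.5 / 0.13 = 65.38 per hour

65.38 per hour


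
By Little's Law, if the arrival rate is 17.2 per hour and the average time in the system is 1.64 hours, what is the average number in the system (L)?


L = lambda * W = 17.2 * 1.64 = 28.21

28.21


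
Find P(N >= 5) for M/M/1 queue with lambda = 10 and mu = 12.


P(N >= 5) = rho^5 = (10/12)^5 = 0.4019

0.4019


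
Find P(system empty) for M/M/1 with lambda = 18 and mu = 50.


P0 = 1 - rho = 1 - 18/50 = 0.64

0.64


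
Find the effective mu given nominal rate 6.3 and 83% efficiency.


Effective rate = mu * efficiency = 6.3 * 0.83 = 5.23 per hour

5.23 per hour


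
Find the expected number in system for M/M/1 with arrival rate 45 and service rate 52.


rho = 45/52; L = rho/(1-rho) = 6.43

6.43


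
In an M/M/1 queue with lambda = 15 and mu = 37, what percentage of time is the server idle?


Idle fraction = (1 - rho) * 100 = (1 - 15/37) * 100 = 59.5%

59.5%


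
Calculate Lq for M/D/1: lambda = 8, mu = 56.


M/D/1: Lq = rho^2 / (2*(1-rho)) where rho = 8/56; Lq = 0.01

0.01


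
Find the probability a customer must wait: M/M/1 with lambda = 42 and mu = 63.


P(wait) = rho = lambda/mu = 42/63 = 0.6667

0.6667


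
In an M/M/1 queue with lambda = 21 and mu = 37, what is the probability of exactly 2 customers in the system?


rho = 21/37; P(n) = (1-rho)*rho^n = (1-21/37)*(21/37)^2 = 0.1393

0.1393


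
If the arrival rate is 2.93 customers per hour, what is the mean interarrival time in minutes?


Mean interarrival time = 60/lambda = 60/2.93 = 20.48 minutes

20.48 minutes


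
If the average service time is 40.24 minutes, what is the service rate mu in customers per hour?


mu = 60 / avg_service_time = 60 / 40.24 = 1.49 per hour

1.49 per hour


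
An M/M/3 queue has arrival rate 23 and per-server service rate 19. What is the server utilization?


rho = lambda/(c*mu) = 23/(3*19) = 0.4035

0.4035


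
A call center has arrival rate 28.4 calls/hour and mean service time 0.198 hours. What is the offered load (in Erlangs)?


Offered load a = lambda * E[S] = 28.4 * 0.198 = 5.62 Erlangs

5.62 Erlangs


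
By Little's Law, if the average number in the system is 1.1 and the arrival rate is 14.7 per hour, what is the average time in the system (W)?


W = L / lambda = 1.1 / 14.7 = 0.0748 hours

0.0748 hours


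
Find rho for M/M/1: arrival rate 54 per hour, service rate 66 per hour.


rho = lambda/mu = 54/66 = 0.8182

0.8182


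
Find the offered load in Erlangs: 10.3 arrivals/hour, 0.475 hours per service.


Offered load a = lambda * E[S] = 10.3 * 0.475 = 4.89 Erlangs

4.89 Erlangs


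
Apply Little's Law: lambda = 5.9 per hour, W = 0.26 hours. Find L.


L = lambda * W = 5.9 * 0.26 = 1.53

1.53


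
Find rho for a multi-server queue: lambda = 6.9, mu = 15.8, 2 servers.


rho = lambda / (c * mu) = 6.9 / (2 * 15.8) = 0.2184

0.2184


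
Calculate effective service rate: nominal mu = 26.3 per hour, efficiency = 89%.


Effective rate = mu * efficiency = 26.3 * 0.89 = 23.41 per hour

23.41 per hour


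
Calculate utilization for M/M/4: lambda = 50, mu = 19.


rho = lambda/(c*mu) = 50/(4*19) = 0.6579

0.6579


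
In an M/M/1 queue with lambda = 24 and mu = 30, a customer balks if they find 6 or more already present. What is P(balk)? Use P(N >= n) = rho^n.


P(N >= 6) = rho^6 = (24/30)^6 = 0.2621

0.2621


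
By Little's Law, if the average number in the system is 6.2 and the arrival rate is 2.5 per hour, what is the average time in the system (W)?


W = L / lambda = 6.2 / 2.5 = 2.48 hours

2.48 hours


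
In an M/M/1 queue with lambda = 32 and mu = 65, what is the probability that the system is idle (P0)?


P0 = 1 - rho = 1 - 32/65 = 0.5077

0.5077


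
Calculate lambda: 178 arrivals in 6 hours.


lambda = total arrivals / time = 178 / 6 = 29.67 per hour

29.67 per hour


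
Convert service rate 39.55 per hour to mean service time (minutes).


Mean service time = 60/mu = 60/39.55 = 1.52 minutes

1.52 minutes


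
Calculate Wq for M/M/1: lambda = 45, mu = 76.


rho = 45/76; Wq = rho/(mu - lambda) = 0.0191 hours

0.0191 hours


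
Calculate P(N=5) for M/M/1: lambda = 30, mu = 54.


rho = 30/54; P(n) = (1-rho)*rho^n = (1-30/54)*(30/54)^5 = 0.0235

0.0235


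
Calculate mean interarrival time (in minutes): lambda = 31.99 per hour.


Mean interarrival time = 60/lambda = 60/31.99 = 1.88 minutes

1.88 minutes


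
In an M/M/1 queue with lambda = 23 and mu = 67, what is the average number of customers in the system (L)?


rho = 23/67; L = rho/(1-rho) = 0.52

0.52


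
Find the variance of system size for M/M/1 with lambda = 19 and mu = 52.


rho = 19/52; Var(N) = rho/(1-rho)^2 = 0.91

0.91


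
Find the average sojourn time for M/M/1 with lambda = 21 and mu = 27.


W = 1/(mu - lambda) = 1/(27 - 21) = 0.1667 hours

0.1667 hours


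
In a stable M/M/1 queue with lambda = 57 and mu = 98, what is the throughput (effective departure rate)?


For a stable queue (lambda < mu), throughput = lambda = 57 per hour

57 per hour


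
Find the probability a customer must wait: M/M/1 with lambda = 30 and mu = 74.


P(wait) = rho = lambda/mu = 30/74 = 0.4054

0.4054


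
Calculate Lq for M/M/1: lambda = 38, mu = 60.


rho = 38/60; Lq = rho^2/(1-rho) = 1.09

1.09


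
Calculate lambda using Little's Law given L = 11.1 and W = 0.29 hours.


lambda = L / W = 11.1 / 0.29 = 38.28 per hour

38.28 per hour


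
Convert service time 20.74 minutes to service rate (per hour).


mu = 60 / avg_service_time = 60 / 20.74 = 2.89 per hour

2.89 per hour


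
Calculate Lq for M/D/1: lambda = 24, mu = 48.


M/D/1: Lq = rho^2 / (2*(1-rho)) where rho = 24/48; Lq = 0.25

0.25


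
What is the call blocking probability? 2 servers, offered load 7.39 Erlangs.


B(N,A) = (A^N/N!) / sum(A^k/k!, k=0..N) with N=2, A=7.39 = 0.765

0.765


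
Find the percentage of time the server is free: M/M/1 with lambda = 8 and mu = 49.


Idle fraction = (1 - rho) * 100 = (1 - 8/49) * 100 = 83.7%

83.7%


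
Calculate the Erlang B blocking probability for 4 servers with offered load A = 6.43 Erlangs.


B(N,A) = (A^N/N!) / sum(A^k/k!, k=0..N) with N=4, A=6.43 = 0.4959

0.4959


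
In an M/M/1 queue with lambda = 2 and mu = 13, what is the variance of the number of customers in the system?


rho = 2/13; Var(N) = rho/(1-rho)^2 = 0.21

0.21


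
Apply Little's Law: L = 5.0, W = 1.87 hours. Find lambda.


lambda = L / W = 5.0 / 1.87 = 2.67 per hour

2.67 per hour


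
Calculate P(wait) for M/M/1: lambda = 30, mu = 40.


P(wait) = rho = lambda/mu = 30/40 = 0.75

0.75


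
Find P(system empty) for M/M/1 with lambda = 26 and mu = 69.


P0 = 1 - rho = 1 - 26/69 = 0.6232

0.6232


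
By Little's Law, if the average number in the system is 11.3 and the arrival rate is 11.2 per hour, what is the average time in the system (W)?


W = L / lambda = 11.3 / 11.2 = 1.0089 hours

1.0089 hours


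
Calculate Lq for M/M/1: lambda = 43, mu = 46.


rho = 43/46; Lq = rho^2/(1-rho) = 13.4

13.4


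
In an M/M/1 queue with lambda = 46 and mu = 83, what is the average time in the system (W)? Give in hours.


W = 1/(mu - lambda) = 1/(83 - 46) = 0.027 hours

0.027 hours


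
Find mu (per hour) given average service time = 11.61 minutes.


mu = 60 / avg_service_time = 60 / 11.61 = 5.17 per hour

5.17 per hour


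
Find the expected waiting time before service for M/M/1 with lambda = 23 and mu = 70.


rho = 23/70; Wq = rho/(mu - lambda) = 0.007 hours

0.007 hours


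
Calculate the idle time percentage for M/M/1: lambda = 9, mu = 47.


Idle fraction = (1 - rho) * 100 = (1 - 9/47) * 100 = 80.9%

80.9%


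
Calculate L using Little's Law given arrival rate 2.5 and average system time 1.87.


L = lambda * W = 2.5 * 1.87 = 4.68

4.68


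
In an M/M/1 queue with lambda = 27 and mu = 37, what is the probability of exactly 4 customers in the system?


rho = 27/37; P(n) = (1-rho)*rho^n = (1-27/37)*(27/37)^4 = 0.0766

0.0766


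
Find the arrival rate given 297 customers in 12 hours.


lambda = total arrivals / time = 297 / 12 = 24.75 per hour

24.75 per hour


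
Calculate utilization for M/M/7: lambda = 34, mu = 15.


rho = lambda/(c*mu) = 34/(7*15) = 0.3238

0.3238


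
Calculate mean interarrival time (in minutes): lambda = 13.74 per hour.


Mean interarrival time = 60/lambda = 60/13.74 = 4.37 minutes

4.37 minutes


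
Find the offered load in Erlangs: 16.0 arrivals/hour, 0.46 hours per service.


Offered load a = lambda * E[S] = 16.0 * 0.46 = 7.36 Erlangs

7.36 Erlangs


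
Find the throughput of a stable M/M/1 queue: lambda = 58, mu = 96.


For a stable queue (lambda < mu), throughput = lambda = 58 per hour

58 per hour


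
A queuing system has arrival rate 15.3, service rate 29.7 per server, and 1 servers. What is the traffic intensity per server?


rho = lambda / (c * mu) = 15.3 / (1 * 29.7) = 0.5152

0.5152


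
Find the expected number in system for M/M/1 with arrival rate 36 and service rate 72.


rho = 36/72; L = rho/(1-rho) = 1.0

1.0


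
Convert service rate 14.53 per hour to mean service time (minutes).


Mean service time = 60/mu = 60/14.53 = 4.13 minutes

4.13 minutes


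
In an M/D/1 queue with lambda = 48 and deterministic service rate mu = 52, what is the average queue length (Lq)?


M/D/1: Lq = rho^2 / (2*(1-rho)) where rho = 48/52; Lq = 5.54

5.54


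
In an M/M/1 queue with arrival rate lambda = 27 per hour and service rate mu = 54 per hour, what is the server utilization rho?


rho = lambda/mu = 27/54 = 0.5

0.5


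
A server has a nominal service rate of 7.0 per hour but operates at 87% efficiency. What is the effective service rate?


Effective rate = mu * efficiency = 7.0 * 0.87 = 6.09 per hour

6.09 per hour


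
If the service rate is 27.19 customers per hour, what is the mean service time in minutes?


Mean service time = 60/mu = 60/27.19 = 2.21 minutes

2.21 minutes


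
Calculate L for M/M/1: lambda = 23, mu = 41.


rho = 23/41; L = rho/(1-rho) = 1.28

1.28


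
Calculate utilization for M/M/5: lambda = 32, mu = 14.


rho = lambda/(c*mu) = 32/(5*14) = 0.4571

0.4571


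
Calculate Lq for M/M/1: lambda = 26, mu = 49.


rho = 26/49; Lq = rho^2/(1-rho) = 0.6

0.6


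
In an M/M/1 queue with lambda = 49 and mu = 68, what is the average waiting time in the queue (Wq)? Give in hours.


rho = 49/68; Wq = rho/(mu - lambda) = 0.0379 hours

0.0379 hours


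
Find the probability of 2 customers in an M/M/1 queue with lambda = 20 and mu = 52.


rho = 20/52; P(n) = (1-rho)*rho^n = (1-20/52)*(20/52)^2 = 0.091

0.091


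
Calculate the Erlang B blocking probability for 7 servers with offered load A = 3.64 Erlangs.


B(N,A) = (A^N/N!) / sum(A^k/k!, k=0..N) with N=7, A=3.64 = 0.0456

0.0456


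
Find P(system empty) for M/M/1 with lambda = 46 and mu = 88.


P0 = 1 - rho = 1 - 46/88 = 0.4773

0.4773


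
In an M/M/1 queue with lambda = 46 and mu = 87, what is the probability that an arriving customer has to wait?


P(wait) = rho = lambda/mu = 46/87 = 0.5287

0.5287


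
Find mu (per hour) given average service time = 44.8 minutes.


mu = 60 / avg_service_time = 60 / 44.8 = 1.34 per hour

1.34 per hour


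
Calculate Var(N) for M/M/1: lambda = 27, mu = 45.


rho = 27/45; Var(N) = rho/(1-rho)^2 = 3.75

3.75


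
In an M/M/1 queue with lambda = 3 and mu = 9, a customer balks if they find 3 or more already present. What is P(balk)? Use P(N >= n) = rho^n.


P(N >= 3) = rho^3 = (3/9)^3 = 0.037

0.037


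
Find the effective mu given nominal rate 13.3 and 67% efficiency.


Effective rate = mu * efficiency = 13.3 * 0.67 = 8.91 per hour

8.91 per hour


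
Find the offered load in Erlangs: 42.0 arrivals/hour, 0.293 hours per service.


Offered load a = lambda * E[S] = 42.0 * 0.293 = 12.31 Erlangs

12.31 Erlangs


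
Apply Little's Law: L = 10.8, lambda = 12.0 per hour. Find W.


W = L / lambda = 10.8 / 12.0 = 0.9 hours

0.9 hours


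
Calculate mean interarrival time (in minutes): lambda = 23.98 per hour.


Mean interarrival time = 60/lambda = 60/23.98 = 2.5 minutes

2.5 minutes


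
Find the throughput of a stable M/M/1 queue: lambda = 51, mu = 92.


For a stable queue (lambda < mu), throughput = lambda = 51 per hour

51 per hour


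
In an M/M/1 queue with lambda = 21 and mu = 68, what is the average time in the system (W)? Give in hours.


W = 1/(mu - lambda) = 1/(68 - 21) = 0.0213 hours

0.0213 hours


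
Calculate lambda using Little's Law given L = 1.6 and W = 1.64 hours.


lambda = L / W = 1.6 / 1.64 = 0.98 per hour

0.98 per hour


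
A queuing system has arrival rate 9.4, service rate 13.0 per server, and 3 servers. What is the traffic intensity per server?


rho = lambda / (c * mu) = 9.4 / (3 * 13.0) = 0.241

0.241


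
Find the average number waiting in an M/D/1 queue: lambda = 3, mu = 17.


M/D/1: Lq = rho^2 / (2*(1-rho)) where rho = 3/17; Lq = 0.02

0.02


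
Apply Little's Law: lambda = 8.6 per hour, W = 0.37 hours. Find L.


L = lambda * W = 8.6 * 0.37 = 3.18

3.18


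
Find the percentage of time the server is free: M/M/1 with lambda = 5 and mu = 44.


Idle fraction = (1 - rho) * 100 = (1 - 5/44) * 100 = 88.6%

88.6%


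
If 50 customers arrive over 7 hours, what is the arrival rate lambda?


lambda = total arrivals / time = 50 / 7 = 7.14 per hour

7.14 per hour


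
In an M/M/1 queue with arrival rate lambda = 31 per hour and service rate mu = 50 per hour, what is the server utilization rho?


rho = lambda/mu = 31/50 = 0.62

0.62


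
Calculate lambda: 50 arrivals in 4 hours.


lambda = total arrivals / time = 50 / 4 = 12.5 per hour

12.5 per hour


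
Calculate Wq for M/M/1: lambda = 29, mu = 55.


rho = 29/55; Wq = rho/(mu - lambda) = 0.0203 hours

0.0203 hours


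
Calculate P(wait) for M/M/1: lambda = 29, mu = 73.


P(wait) = rho = lambda/mu = 29/73 = 0.3973

0.3973


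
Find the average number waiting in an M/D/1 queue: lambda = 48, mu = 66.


M/D/1: Lq = rho^2 / (2*(1-rho)) where rho = 48/66; Lq = 0.97

0.97


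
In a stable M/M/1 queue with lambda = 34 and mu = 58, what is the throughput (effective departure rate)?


For a stable queue (lambda < mu), throughput = lambda = 34 per hour

34 per hour


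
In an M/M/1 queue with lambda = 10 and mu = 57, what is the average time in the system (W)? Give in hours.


W = 1/(mu - lambda) = 1/(57 - 10) = 0.0213 hours

0.0213 hours


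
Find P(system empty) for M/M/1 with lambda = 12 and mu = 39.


P0 = 1 - rho = 1 - 12/39 = 0.6923

0.6923


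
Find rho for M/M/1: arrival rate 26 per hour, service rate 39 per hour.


rho = lambda/mu = 26/39 = 0.6667

0.6667


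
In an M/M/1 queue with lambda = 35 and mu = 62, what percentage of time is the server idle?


Idle fraction = (1 - rho) * 100 = (1 - 35/62) * 100 = 43.5%

43.5%


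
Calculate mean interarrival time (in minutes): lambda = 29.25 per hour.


Mean interarrival time = 60/lambda = 60/29.25 = 2.05 minutes

2.05 minutes


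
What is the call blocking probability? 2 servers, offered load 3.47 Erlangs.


B(N,A) = (A^N/N!) / sum(A^k/k!, k=0..N) with N=2, A=3.47 = 0.5739

0.5739


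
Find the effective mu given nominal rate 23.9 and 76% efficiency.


Effective rate = mu * efficiency = 23.9 * 0.76 = 18.16 per hour

18.16 per hour


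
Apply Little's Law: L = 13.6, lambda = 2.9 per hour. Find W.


W = L / lambda = 13.6 / 2.9 = 4.6897 hours

4.6897 hours


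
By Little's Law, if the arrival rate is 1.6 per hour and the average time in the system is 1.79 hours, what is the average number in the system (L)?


L = lambda * W = 1.6 * 1.79 = 2.86

2.86


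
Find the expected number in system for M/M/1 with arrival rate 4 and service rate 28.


rho = 4/28; L = rho/(1-rho) = 0.17

0.17


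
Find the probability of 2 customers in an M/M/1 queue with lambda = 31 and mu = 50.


rho = 31/50; P(n) = (1-rho)*rho^n = (1-31/50)*(31/50)^2 = 0.1461

0.1461


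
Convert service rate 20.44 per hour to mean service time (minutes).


Mean service time = 60/mu = 60/20.44 = 2.94 minutes

2.94 minutes


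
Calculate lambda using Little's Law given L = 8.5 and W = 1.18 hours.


lambda = L / W = 8.5 / 1.18 = 7.2 per hour

7.2 per hour


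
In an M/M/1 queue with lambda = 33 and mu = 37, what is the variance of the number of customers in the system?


rho = 33/37; Var(N) = rho/(1-rho)^2 = 76.31

76.31


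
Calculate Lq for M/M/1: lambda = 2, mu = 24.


rho = 2/24; Lq = rho^2/(1-rho) = 0.01

0.01


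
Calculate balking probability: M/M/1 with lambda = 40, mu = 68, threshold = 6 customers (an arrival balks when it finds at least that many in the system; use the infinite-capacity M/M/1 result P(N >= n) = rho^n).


P(N >= 6) = rho^6 = (40/68)^6 = 0.0414

0.0414


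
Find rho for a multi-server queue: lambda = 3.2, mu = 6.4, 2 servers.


rho = lambda / (c * mu) = 3.2 / (2 * 6.4) = 0.25

0.25


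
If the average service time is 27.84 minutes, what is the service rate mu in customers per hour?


mu = 60 / avg_service_time = 60 / 27.84 = 2.16 per hour

2.16 per hour


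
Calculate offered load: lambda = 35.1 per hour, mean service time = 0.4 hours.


Offered load a = lambda * E[S] = 35.1 * 0.4 = 14.04 Erlangs

14.04 Erlangs


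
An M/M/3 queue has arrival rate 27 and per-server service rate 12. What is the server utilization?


rho = lambda/(c*mu) = 27/(3*12) = 0.75

0.75


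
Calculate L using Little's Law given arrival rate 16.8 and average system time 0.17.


L = lambda * W = 16.8 * 0.17 = 2.86

2.86


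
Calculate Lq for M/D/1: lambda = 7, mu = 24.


M/D/1: Lq = rho^2 / (2*(1-rho)) where rho = 7/24; Lq = 0.06

0.06


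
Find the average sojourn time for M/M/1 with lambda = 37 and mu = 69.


W = 1/(mu - lambda) = 1/(69 - 37) = 0.0313 hours

0.0313 hours


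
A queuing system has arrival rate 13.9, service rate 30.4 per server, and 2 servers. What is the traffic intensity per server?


rho = lambda / (c * mu) = 13.9 / (2 * 30.4) = 0.2286

0.2286


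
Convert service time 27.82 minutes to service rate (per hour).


mu = 60 / avg_service_time = 60 / 27.82 = 2.16 per hour

2.16 per hour


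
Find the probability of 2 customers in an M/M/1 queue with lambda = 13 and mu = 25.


rho = 13/25; P(n) = (1-rho)*rho^n = (1-13/25)*(13/25)^2 = 0.1298

0.1298


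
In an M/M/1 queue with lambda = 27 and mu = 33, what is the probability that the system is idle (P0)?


P0 = 1 - rho = 1 - 27/33 = 0.1818

0.1818


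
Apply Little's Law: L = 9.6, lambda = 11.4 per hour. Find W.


W = L / lambda = 9.6 / 11.4 = 0.8421 hours

0.8421 hours


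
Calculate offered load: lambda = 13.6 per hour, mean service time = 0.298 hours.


Offered load a = lambda * E[S] = 13.6 * 0.298 = 4.05 Erlangs

4.05 Erlangs


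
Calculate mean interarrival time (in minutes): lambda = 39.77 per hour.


Mean interarrival time = 60/lambda = 60/39.77 = 1.51 minutes

1.51 minutes


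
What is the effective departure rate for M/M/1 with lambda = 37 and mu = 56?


For a stable queue (lambda < mu), throughput = lambda = 37 per hour

37 per hour


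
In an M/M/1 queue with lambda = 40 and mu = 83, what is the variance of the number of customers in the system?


rho = 40/83; Var(N) = rho/(1-rho)^2 = 1.8

1.8


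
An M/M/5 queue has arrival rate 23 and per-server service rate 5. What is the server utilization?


rho = lambda/(c*mu) = 23/(5*5) = 0.92

0.92


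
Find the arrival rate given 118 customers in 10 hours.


lambda = total arrivals / time = 118 / 10 = 11.8 per hour

11.8 per hour


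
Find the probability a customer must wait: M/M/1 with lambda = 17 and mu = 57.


P(wait) = rho = lambda/mu = 17/57 = 0.2982

0.2982


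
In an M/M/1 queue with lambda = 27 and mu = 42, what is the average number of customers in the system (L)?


rho = 27/42; L = rho/(1-rho) = 1.8

1.8


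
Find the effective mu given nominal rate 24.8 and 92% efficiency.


Effective rate = mu * efficiency = 24.8 * 0.92 = 22.82 per hour

22.82 per hour


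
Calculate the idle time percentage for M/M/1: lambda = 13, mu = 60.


Idle fraction = (1 - rho) * 100 = (1 - 13/60) * 100 = 78.3%

78.3%


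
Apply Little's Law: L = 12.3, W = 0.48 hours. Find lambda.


lambda = L / W = 12.3 / 0.48 = 25.63 per hour

25.63 per hour


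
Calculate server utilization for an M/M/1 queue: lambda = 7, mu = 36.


rho = lambda/mu = 7/36 = 0.1944

0.1944


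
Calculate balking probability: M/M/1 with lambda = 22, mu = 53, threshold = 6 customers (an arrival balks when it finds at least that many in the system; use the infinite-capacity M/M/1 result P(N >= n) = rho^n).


P(N >= 6) = rho^6 = (22/53)^6 = 0.0051

0.0051


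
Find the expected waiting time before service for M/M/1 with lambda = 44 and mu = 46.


rho = 44/46; Wq = rho/(mu - lambda) = 0.4783 hours

0.4783 hours


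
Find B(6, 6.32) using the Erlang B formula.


B(N,A) = (A^N/N!) / sum(A^k/k!, k=0..N) with N=6, A=6.32 = 0.287

0.287


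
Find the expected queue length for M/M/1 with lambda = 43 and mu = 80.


rho = 43/80; Lq = rho^2/(1-rho) = 0.62

0.62


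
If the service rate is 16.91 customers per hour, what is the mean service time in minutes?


Mean service time = 60/mu = 60/16.91 = 3.55 minutes

3.55 minutes


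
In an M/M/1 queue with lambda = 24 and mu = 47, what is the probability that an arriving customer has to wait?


P(wait) = rho = lambda/mu = 24/47 = 0.5106

0.5106


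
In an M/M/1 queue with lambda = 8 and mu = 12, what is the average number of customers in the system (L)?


rho = 8/12; L = rho/(1-rho) = 2.0

2.0


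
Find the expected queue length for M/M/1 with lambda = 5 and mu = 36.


rho = 5/36; Lq = rho^2/(1-rho) = 0.02

0.02


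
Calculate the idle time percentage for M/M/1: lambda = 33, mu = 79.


Idle fraction = (1 - rho) * 100 = (1 - 33/79) * 100 = 58.2%

58.2%


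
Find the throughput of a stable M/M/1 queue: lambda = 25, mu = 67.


For a stable queue (lambda < mu), throughput = lambda = 25 per hour

25 per hour


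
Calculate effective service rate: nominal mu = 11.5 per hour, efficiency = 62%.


Effective rate = mu * efficiency = 11.5 * 0.62 = 7.13 per hour

7.13 per hour


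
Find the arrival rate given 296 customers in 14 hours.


lambda = total arrivals / time = 296 / 14 = 21.14 per hour

21.14 per hour


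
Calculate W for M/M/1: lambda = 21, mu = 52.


W = 1/(mu - lambda) = 1/(52 - 21) = 0.0323 hours

0.0323 hours


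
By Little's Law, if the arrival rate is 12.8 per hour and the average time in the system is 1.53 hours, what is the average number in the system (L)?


L = lambda * W = 12.8 * 1.53 = 19.58

19.58


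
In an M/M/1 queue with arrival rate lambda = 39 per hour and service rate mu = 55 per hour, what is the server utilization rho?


rho = lambda/mu = 39/55 = 0.7091

0.7091


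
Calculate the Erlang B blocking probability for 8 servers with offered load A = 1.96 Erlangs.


B(N,A) = (A^N/N!) / sum(A^k/k!, k=0..N) with N=8, A=1.96 = 0.0008

0.0008


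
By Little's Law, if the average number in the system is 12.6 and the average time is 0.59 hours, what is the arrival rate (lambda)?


lambda = L / W = 12.6 / 0.59 = 21.36 per hour

21.36 per hour


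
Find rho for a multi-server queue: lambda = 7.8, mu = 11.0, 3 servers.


rho = lambda / (c * mu) = 7.8 / (3 * 11.0) = 0.2364

0.2364


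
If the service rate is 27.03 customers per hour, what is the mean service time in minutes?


Mean service time = 60/mu = 60/27.03 = 2.22 minutes

2.22 minutes


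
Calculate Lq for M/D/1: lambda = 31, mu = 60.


M/D/1: Lq = rho^2 / (2*(1-rho)) where rho = 31/60; Lq = 0.28

0.28


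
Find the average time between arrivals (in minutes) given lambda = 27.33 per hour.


Mean interarrival time = 60/lambda = 60/27.33 = 2.2 minutes

2.2 minutes


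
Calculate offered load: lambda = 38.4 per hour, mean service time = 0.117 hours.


Offered load a = lambda * E[S] = 38.4 * 0.117 = 4.49 Erlangs

4.49 Erlangs


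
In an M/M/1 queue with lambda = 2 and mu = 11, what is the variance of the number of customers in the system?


rho = 2/11; Var(N) = rho/(1-rho)^2 = 0.27

0.27


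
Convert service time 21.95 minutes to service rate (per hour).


mu = 60 / avg_service_time = 60 / 21.95 = 2.73 per hour

2.73 per hour


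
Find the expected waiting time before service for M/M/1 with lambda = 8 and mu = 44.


rho = 8/44; Wq = rho/(mu - lambda) = 0.0051 hours

0.0051 hours


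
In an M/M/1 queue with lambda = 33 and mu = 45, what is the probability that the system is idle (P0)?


P0 = 1 - rho = 1 - 33/45 = 0.2667

0.2667


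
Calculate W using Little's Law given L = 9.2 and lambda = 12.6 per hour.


W = L / lambda = 9.2 / 12.6 = 0.7302 hours

0.7302 hours


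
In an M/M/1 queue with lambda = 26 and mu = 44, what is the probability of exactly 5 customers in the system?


rho = 26/44; P(n) = (1-rho)*rho^n = (1-26/44)*(26/44)^5 = 0.0295

0.0295


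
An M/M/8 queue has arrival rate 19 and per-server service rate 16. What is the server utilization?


rho = lambda/(c*mu) = 19/(8*16) = 0.1484

0.1484


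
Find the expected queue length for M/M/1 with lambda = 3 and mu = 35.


rho = 3/35; Lq = rho^2/(1-rho) = 0.01

0.01


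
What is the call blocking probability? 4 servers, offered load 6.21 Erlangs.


B(N,A) = (A^N/N!) / sum(A^k/k!, k=0..N) with N=4, A=6.21 = 0.4827

0.4827


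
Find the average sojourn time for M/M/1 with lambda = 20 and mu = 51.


W = 1/(mu - lambda) = 1/(51 - 20) = 0.0323 hours

0.0323 hours


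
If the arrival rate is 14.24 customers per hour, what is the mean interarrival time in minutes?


Mean interarrival time = 60/lambda = 60/14.24 = 4.21 minutes

4.21 minutes


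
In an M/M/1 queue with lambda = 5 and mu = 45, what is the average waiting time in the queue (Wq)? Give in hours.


rho = 5/45; Wq = rho/(mu - lambda) = 0.0028 hours

0.0028 hours


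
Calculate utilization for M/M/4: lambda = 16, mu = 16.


rho = lambda/(c*mu) = 16/(4*16) = 0.25

0.25


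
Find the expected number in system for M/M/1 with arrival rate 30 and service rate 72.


rho = 30/72; L = rho/(1-rho) = 0.71

0.71


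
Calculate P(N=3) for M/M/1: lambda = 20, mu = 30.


rho = 20/30; P(n) = (1-rho)*rho^n = (1-20/30)*(20/30)^3 = 0.0988

0.0988


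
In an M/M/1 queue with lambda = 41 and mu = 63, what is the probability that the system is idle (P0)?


P0 = 1 - rho = 1 - 41/63 = 0.3492

0.3492


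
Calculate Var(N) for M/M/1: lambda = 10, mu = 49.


rho = 10/49; Var(N) = rho/(1-rho)^2 = 0.32

0.32


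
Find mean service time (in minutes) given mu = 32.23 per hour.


Mean service time = 60/mu = 60/32.23 = 1.86 minutes

1.86 minutes


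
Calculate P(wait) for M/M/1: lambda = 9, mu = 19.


P(wait) = rho = lambda/mu = 9/19 = 0.4737

0.4737


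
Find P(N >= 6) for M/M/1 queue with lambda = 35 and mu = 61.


P(N >= 6) = rho^6 = (35/61)^6 = 0.0357

0.0357


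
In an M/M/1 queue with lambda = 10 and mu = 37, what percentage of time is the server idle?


Idle fraction = (1 - rho) * 100 = (1 - 10/37) * 100 = 73.0%

73.0%


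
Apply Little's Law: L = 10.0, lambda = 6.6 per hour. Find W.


W = L / lambda = 10.0 / 6.6 = 1.5152 hours

1.5152 hours


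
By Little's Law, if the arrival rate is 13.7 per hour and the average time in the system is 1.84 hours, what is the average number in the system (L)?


L = lambda * W = 13.7 * 1.84 = 25.21

25.21


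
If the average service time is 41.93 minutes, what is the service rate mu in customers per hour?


mu = 60 / avg_service_time = 60 / 41.93 = 1.43 per hour

1.43 per hour


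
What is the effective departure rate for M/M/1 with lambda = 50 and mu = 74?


For a stable queue (lambda < mu), throughput = lambda = 50 per hour

50 per hour


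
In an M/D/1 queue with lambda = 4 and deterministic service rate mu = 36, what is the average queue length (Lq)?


M/D/1: Lq = rho^2 / (2*(1-rho)) where rho = 4/36; Lq = 0.01

0.01


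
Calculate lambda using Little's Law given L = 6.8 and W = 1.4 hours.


lambda = L / W = 6.8 / 1.4 = 4.86 per hour

4.86 per hour


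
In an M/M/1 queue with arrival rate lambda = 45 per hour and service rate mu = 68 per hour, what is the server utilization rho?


rho = lambda/mu = 45/68 = 0.6618

0.6618


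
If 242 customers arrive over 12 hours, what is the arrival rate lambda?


lambda = total arrivals / time = 242 / 12 = 20.17 per hour

20.17 per hour


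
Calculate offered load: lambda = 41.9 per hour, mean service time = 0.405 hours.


Offered load a = lambda * E[S] = 41.9 * 0.405 = 16.97 Erlangs

16.97 Erlangs


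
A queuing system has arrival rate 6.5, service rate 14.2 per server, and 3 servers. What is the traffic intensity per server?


rho = lambda / (c * mu) = 6.5 / (3 * 14.2) = 0.1526

0.1526


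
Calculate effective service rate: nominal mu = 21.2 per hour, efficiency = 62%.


Effective rate = mu * efficiency = 21.2 * 0.62 = 13.14 per hour

13.14 per hour


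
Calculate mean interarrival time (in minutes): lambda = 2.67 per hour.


Mean interarrival time = 60/lambda = 60/2.67 = 22.47 minutes

22.47 minutes


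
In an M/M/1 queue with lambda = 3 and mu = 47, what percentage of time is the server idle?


Idle fraction = (1 - rho) * 100 = (1 - 3/47) * 100 = 93.6%

93.6%


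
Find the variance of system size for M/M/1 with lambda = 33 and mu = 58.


rho = 33/58; Var(N) = rho/(1-rho)^2 = 3.06

3.06


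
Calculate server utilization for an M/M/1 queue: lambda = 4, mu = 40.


rho = lambda/mu = 4/40 = 0.1

0.1


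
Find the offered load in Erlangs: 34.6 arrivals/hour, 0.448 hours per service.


Offered load a = lambda * E[S] = 34.6 * 0.448 = 15.5 Erlangs

15.5 Erlangs


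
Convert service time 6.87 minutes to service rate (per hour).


mu = 60 / avg_service_time = 60 / 6.87 = 8.73 per hour

8.73 per hour


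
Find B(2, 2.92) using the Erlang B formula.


B(N,A) = (A^N/N!) / sum(A^k/k!, k=0..N) with N=2, A=2.92 = 0.521

0.521


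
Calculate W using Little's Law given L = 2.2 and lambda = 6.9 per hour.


W = L / lambda = 2.2 / 6.9 = 0.3188 hours

0.3188 hours


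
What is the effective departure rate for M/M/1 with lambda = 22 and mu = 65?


For a stable queue (lambda < mu), throughput = lambda = 22 per hour

22 per hour


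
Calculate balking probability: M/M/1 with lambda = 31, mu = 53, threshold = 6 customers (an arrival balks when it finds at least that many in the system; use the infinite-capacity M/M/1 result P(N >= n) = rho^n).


P(N >= 6) = rho^6 = (31/53)^6 = 0.04

0.04


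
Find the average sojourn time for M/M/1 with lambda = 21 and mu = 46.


W = 1/(mu - lambda) = 1/(46 - 21) = 0.04 hours

0.04 hours


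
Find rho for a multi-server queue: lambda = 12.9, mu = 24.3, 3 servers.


rho = lambda / (c * mu) = 12.9 / (3 * 24.3) = 0.177

0.177


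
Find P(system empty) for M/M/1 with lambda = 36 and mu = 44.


P0 = 1 - rho = 1 - 36/44 = 0.1818

0.1818


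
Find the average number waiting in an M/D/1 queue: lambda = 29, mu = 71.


M/D/1: Lq = rho^2 / (2*(1-rho)) where rho = 29/71; Lq = 0.14

0.14


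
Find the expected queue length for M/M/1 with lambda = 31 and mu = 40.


rho = 31/40; Lq = rho^2/(1-rho) = 2.67

2.67


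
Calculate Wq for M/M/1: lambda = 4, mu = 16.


rho = 4/16; Wq = rho/(mu - lambda) = 0.0208 hours

0.0208 hours


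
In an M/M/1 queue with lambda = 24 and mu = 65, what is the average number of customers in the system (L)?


rho = 24/65; L = rho/(1-rho) = 0.59

0.59


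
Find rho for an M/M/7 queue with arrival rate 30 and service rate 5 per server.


rho = lambda/(c*mu) = 30/(7*5) = 0.8571

0.8571


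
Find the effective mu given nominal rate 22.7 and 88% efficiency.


Effective rate = mu * efficiency = 22.7 * 0.88 = 19.98 per hour

19.98 per hour


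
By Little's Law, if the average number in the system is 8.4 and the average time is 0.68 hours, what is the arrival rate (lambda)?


lambda = L / W = 8.4 / 0.68 = 12.35 per hour

12.35 per hour


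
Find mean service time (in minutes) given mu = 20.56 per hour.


Mean service time = 60/mu = 60/20.56 = 2.92 minutes

2.92 minutes


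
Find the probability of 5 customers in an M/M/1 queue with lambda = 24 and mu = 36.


rho = 24/36; P(n) = (1-rho)*rho^n = (1-24/36)*(24/36)^5 = 0.0439

0.0439


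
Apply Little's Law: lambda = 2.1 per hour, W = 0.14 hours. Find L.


L = lambda * W = 2.1 * 0.14 = 0.29

0.29


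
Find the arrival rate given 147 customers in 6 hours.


lambda = total arrivals / time = 147 / 6 = 24.5 per hour

24.5 per hour


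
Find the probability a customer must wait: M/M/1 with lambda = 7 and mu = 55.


P(wait) = rho = lambda/mu = 7/55 = 0.1273

0.1273


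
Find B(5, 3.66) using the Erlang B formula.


B(N,A) = (A^N/N!) / sum(A^k/k!, k=0..N) with N=5, A=3.66 = 0.1685

0.1685


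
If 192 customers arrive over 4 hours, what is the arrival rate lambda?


lambda = total arrivals / time = 192 / 4 = 48.0 per hour

48.0 per hour


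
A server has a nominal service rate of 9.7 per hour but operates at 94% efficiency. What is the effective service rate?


Effective rate = mu * efficiency = 9.7 * 0.94 = 9.12 per hour

9.12 per hour


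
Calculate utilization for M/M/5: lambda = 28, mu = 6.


rho = lambda/(c*mu) = 28/(5*6) = 0.9333

0.9333


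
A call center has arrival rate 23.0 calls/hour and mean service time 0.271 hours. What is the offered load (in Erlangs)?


Offered load a = lambda * E[S] = 23.0 * 0.271 = 6.23 Erlangs

6.23 Erlangs


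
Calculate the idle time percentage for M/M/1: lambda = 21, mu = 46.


Idle fraction = (1 - rho) * 100 = (1 - 21/46) * 100 = 54.3%

54.3%


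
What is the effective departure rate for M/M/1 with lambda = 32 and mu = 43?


For a stable queue (lambda < mu), throughput = lambda = 32 per hour

32 per hour


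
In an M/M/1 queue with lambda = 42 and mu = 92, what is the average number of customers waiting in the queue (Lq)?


rho = 42/92; Lq = rho^2/(1-rho) = 0.38

0.38


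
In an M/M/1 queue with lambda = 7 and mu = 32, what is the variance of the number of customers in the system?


rho = 7/32; Var(N) = rho/(1-rho)^2 = 0.36

0.36


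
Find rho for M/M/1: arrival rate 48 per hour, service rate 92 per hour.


rho = lambda/mu = 48/92 = 0.5217

0.5217


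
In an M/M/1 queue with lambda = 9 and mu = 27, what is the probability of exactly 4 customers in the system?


rho = 9/27; P(n) = (1-rho)*rho^n = (1-9/27)*(9/27)^4 = 0.0082

0.0082


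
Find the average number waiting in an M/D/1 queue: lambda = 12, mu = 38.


M/D/1: Lq = rho^2 / (2*(1-rho)) where rho = 12/38; Lq = 0.07

0.07


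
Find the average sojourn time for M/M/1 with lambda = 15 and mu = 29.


W = 1/(mu - lambda) = 1/(29 - 15) = 0.0714 hours

0.0714 hours


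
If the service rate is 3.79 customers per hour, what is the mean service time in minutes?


Mean service time = 60/mu = 60/3.79 = 15.83 minutes

15.83 minutes


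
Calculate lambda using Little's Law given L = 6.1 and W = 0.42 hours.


lambda = L / W = 6.1 / 0.42 = 14.52 per hour

14.52 per hour


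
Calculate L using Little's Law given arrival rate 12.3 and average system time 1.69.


L = lambda * W = 12.3 * 1.69 = 20.79

20.79


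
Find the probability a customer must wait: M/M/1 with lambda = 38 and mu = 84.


P(wait) = rho = lambda/mu = 38/84 = 0.4524

0.4524


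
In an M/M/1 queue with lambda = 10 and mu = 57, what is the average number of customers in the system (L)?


rho = 10/57; L = rho/(1-rho) = 0.21

0.21


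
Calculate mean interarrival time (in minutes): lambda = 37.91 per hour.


Mean interarrival time = 60/lambda = 60/37.91 = 1.58 minutes

1.58 minutes


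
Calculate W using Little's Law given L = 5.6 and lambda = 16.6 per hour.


W = L / lambda = 5.6 / 16.6 = 0.3373 hours

0.3373 hours


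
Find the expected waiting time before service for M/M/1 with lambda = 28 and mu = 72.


rho = 28/72; Wq = rho/(mu - lambda) = 0.0088 hours

0.0088 hours


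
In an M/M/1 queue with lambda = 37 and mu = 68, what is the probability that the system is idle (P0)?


P0 = 1 - rho = 1 - 37/68 = 0.4559

0.4559


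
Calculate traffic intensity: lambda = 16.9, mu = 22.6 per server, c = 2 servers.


rho = lambda / (c * mu) = 16.9 / (2 * 22.6) = 0.3739

0.3739


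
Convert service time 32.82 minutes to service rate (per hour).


mu = 60 / avg_service_time = 60 / 32.82 = 1.83 per hour

1.83 per hour


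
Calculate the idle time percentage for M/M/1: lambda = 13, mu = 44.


Idle fraction = (1 - rho) * 100 = (1 - 13/44) * 100 = 70.5%

70.5%


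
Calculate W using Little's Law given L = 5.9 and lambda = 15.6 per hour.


W = L / lambda = 5.9 / 15.6 = 0.3782 hours

0.3782 hours


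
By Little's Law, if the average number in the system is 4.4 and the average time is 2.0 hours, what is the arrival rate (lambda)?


lambda = L / W = 4.4 / 2.0 = 2.2 per hour

2.2 per hour


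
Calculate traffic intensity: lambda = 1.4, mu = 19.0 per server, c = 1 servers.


rho = lambda / (c * mu) = 1.4 / (1 * 19.0) = 0.0737

0.0737


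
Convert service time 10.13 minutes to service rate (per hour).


mu = 60 / avg_service_time = 60 / 10.13 = 5.92 per hour

5.92 per hour


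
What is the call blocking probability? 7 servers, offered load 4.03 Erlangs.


B(N,A) = (A^N/N!) / sum(A^k/k!, k=0..N) with N=7, A=4.03 = 0.0643

0.0643


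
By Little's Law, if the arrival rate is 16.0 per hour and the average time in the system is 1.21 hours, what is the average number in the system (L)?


L = lambda * W = 16.0 * 1.21 = 19.36

19.36


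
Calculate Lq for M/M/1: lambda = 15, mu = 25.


rho = 15/25; Lq = rho^2/(1-rho) = 0.9

0.9


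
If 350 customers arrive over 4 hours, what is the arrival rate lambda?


lambda = total arrivals / time = 350 / 4 = 87.5 per hour

87.5 per hour


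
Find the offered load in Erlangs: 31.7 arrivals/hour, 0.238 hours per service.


Offered load a = lambda * E[S] = 31.7 * 0.238 = 7.54 Erlangs

7.54 Erlangs


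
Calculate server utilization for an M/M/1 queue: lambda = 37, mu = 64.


rho = lambda/mu = 37/64 = 0.5781

0.5781


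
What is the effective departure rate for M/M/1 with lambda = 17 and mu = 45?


For a stable queue (lambda < mu), throughput = lambda = 17 per hour

17 per hour


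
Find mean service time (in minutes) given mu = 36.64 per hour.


Mean service time = 60/mu = 60/36.64 = 1.64 minutes

1.64 minutes
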